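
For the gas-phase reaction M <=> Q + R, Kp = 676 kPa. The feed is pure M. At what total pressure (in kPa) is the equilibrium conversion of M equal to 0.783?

P = 427 kPa

Basis: 1 mol M initially; let X = conversion of M. Extent ξ = X.
At extent ξ: n_M = 1 − X; n_Q = X; n_R = X.
n_T = Σnᵢ = 1 + X.
Kp = p_Q p_R / (p_M) with p_i = (n_i/n_T)·P.
At X = 0.783: the mole-fraction product g(X) = Π y_i^ν_i = 1.585. Since Kp = g(X)·P^{1}, P = (Kp/g)^(1/1) = (676/1.585)^(1/1) = 427 kPa.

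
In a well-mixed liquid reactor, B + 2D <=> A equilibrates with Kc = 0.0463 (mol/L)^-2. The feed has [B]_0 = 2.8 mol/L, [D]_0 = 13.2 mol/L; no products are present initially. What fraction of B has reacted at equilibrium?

X = 0.783

Let X = conversion of B; extent ξ = 2.8·X mol/L.
Concentrations: [B] = 2.8 − 2.8X; [D] = 13.2 − 5.6X; [A] = 2.8X.
Kc = [A] / ([B] [D]^2).
Solving Kc = 0.0463 for X ∈ (0,1): X = 0.783.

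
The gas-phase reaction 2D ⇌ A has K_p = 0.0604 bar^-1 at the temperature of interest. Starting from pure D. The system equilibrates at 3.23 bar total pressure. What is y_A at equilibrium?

y_A = 0.143

Take 1 mol D as basis and let X be its fractional conversion, so ξ = 0.5X.
Species balance: n_D = 1 − X; n_A = 0.5X.
n_T = Σnᵢ = 1 − 0.5X.
Mole fractions y_i = n_i/n_T; K_p = p_A / (p_D^2) with p_i = y_i·P.
This yields a degree-2 equation in X; solving on (0,1), X = 0.251.
Then n_A = 0.125, n_T = 0.875, so y_A = 0.143.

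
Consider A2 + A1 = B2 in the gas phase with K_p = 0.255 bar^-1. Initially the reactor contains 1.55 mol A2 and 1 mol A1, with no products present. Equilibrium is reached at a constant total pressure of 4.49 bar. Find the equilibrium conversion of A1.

Basis: 1 mol A1 initially; let X = conversion of A1. Extent ξ = X.
Species balance: n_A2 = 1.55 − X; n_A1 = 1 − X; n_B2 = X.
Total moles n_T = 2.55 − X.
Mole fractions y_i = n_i/n_T; K_p = p_B2 / (p_A2 p_A1) with p_i = y_i·P.
Substituting and setting equal to 0.255 bar^-1 gives a polynomial in X; the root in (0,1) is X = 0.382.

X = 0.382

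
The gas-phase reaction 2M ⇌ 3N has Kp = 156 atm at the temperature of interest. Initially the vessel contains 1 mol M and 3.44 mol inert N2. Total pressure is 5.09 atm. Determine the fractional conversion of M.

Take 1 mol M as basis and let X be its fractional conversion, so ξ = 0.5X.
Moles: n_M = 1 − X; n_N = 1.5X; n_I = 3.44 (inert).
n_T = Σnᵢ = 4.44 + 0.5X.
With p_i = (n_i/n_T)P, Kp = p_N^3 / (p_M^2).
Setting this equal to 156 atm and taking the physical root (0 < X < 1) gives X = 0.877.

X = 0.877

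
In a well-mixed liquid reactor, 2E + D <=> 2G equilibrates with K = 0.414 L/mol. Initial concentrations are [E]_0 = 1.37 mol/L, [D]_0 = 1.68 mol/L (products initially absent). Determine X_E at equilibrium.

Let X = conversion of E; extent ξ = 1.37X/2 mol/L.
Concentrations: [E] = 1.37 − 1.37X; [D] = 1.68 − 0.685X; [G] = 1.37X.
K = [G]^2 / ([E]^2 [D]).
Solving K = 0.414 for X ∈ (0,1): X = 0.431.

X = 0.431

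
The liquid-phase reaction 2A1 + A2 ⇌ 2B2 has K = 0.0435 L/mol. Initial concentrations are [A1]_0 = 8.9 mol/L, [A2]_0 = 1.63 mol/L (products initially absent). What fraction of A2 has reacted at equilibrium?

Let X = conversion of A2; extent ξ = 1.63·X mol/L.
Concentrations: [A1] = 8.9 − 3.26X; [A2] = 1.63 − 1.63X; [B2] = 3.26X.
K = [B2]^2 / ([A1]^2 [A2]).
Equating to 0.0435 L/mol: the physical root is X = 0.450.

X = 0.450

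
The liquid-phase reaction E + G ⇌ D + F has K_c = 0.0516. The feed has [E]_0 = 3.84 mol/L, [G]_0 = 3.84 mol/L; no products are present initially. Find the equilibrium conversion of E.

Let X = conversion of E; extent ξ = 3.84·X mol/L.
Concentrations: [E] = 3.84 − 3.84X; [G] = 3.84 − 3.84X; [D] = 3.84X; [F] = 3.84X.
K_c = [D] [F] / ([E] [G]).
Equating to 0.0516: the physical root is X = 0.185.

X = 0.185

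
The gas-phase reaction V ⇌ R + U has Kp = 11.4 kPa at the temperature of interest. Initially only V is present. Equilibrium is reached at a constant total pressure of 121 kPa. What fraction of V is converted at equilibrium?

Let X = conversion of V (basis 1 mol V); extent of reaction ξ = X.
Species balance: n_V = 1 − X; n_R = X; n_U = X.
Total moles n_T = 1 + X.
With p_i = (n_i/n_T)P, Kp = p_R p_U / (p_V).
Equating to 11.4 kPa and solving on 0 < X < 1: X = 0.293.

X = 0.293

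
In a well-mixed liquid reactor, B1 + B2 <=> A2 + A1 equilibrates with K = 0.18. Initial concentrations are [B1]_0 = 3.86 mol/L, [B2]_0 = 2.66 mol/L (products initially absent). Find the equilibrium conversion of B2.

X = 0.356

Let X = conversion of B2; extent ξ = 2.66·X mol/L.
Concentrations: [B1] = 3.86 − 2.66X; [B2] = 2.66 − 2.66X; [A2] = 2.66X; [A1] = 2.66X.
K = [A2] [A1] / ([B1] [B2]).
This equals 0.18 at X = 0.356 (the root in 0 < X < 1).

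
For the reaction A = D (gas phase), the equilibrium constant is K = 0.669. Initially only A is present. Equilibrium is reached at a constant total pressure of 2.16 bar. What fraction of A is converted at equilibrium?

Basis: 1 mol A initially; let X = conversion of A. Extent ξ = X.
Moles: n_A = 1 − X; n_D = X.
Since Δν = 0, n_T = 1 throughout.
Mole fractions y_i = n_i/n_T; K = p_D / (p_A) with p_i = y_i·P.
This yields a degree-1 equation in X; solving on (0,1), X = 0.401.

X = 0.401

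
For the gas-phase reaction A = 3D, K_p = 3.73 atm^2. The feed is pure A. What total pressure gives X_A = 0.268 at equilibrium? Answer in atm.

Let X = conversion of A (basis 1 mol A); extent of reaction ξ = X.
Mole table: n_A = 1 − X; n_D = 3X.
n_T = Σnᵢ = 1 + 2X.
K_p = p_D^3 / (p_A) with p_i = (n_i/n_T)·P.
At X = 0.268: the mole-fraction product g(X) = Π y_i^ν_i = 0.3009. Since K_p = g(X)·P^{2}, P = (K_p/g)^(1/2) = (3.73/0.3009)^(1/2) = 3.52 atm.

P = 3.52 atm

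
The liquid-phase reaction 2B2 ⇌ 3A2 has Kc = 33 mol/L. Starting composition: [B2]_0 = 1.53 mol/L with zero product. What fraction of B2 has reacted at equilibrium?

X = 0.745

Let X = conversion of B2; extent ξ = 1.53X/2 mol/L.
Concentrations: [B2] = 1.53 − 1.53X; [A2] = 2.29X.
Kc = [A2]^3 / ([B2]^2).
Setting equal to 33 and solving for X on (0,1) gives X = 0.745.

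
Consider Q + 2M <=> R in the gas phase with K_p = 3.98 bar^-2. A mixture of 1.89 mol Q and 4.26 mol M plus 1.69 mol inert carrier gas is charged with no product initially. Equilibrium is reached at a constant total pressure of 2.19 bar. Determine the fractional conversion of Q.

X = 0.669

Let X = conversion of Q (basis 1.89 mol Q); extent of reaction ξ = 1.89X.
At extent ξ: n_Q = 1.89 − 1.89X; n_M = 4.26 − 3.78X; n_R = 1.89X; n_I = 1.69 (inert).
Total moles n_T = 7.84 − 3.78X.
Mole fractions y_i = n_i/n_T; K_p = p_R / (p_Q p_M^2) with p_i = y_i·P.
Equating to 3.98 bar^-2 and solving on 0 < X < 1: X = 0.669.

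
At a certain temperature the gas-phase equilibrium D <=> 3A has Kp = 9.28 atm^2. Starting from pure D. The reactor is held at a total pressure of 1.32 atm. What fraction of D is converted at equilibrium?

Take 1 mol D as basis and let X be its fractional conversion, so ξ = X.
Mole table: n_D = 1 − X; n_A = 3X.
n_T = Σnᵢ = 1 + 2X.
Mole fractions y_i = n_i/n_T; Kp = p_A^3 / (p_D) with p_i = y_i·P.
Setting this equal to 9.28 atm^2 and taking the physical root (0 < X < 1) gives X = 0.699.

X = 0.699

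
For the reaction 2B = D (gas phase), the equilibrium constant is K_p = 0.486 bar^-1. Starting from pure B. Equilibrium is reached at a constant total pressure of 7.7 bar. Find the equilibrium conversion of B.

X = 0.750

Basis: 1 mol B initially; let X = conversion of B. Extent ξ = 0.5X.
Mole table: n_B = 1 − X; n_D = 0.5X.
Summing: n_T = 1 − 0.5X.
Mole fractions y_i = n_i/n_T; K_p = p_D / (p_B^2) with p_i = y_i·P.
This yields a degree-2 equation in X; solving on (0,1), X = 0.750.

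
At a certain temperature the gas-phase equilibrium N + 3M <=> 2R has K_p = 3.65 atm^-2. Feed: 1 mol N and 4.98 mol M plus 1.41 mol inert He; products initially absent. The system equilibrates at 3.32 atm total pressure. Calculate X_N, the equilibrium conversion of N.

X = 0.843

Take 1 mol N as basis and let X be its fractional conversion, so ξ = X.
At extent ξ: n_N = 1 − X; n_M = 4.98 − 3X; n_R = 2X; n_I = 1.41 (inert).
n_T = Σnᵢ = 7.39 − 2X.
y_i = n_i/n_T, p_i = y_i·P. K_p = p_R^2 / (p_N p_M^3).
Equating to 3.65 atm^-2 and solving on 0 < X < 1: X = 0.843.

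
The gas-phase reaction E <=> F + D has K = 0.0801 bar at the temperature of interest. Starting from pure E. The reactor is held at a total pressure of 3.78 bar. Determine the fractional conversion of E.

Take 1 mol E as basis and let X be its fractional conversion, so ξ = X.
At extent ξ: n_E = 1 − X; n_F = X; n_D = X.
Total moles n_T = 1 + X.
With p_i = (n_i/n_T)P, K = p_F p_D / (p_E).
Equating to 0.0801 bar and solving on 0 < X < 1: X = 0.144.

X = 0.144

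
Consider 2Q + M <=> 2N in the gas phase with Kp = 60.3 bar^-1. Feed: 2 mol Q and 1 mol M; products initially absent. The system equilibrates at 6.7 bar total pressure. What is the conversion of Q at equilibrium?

X = 0.844

Take 2 mol Q as basis and let X be its fractional conversion, so ξ = X.
At extent ξ: n_Q = 2 − 2X; n_M = 1 − X; n_N = 2X.
n_T = Σnᵢ = 3 − X.
y_i = n_i/n_T, p_i = y_i·P. Kp = p_N^2 / (p_Q^2 p_M).
This yields a degree-3 equation in X; solving on (0,1), X = 0.844.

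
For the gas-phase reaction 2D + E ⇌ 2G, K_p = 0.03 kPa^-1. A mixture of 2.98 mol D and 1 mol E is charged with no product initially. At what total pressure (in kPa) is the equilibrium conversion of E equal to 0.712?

P = 317 kPa

Take 1 mol E as basis and let X be its fractional conversion, so ξ = X.
Species balance: n_D = 2.98 − 2X; n_E = 1 − X; n_G = 2X.
Summing: n_T = 3.98 − X.
K_p = p_G^2 / (p_D^2 p_E) with p_i = (n_i/n_T)·P.
At X = 0.712: the mole-fraction product g(X) = Π y_i^ν_i = 9.504. Since K_p = g(X)·P^{-1}, P = (g/K_p)^(1/1) = (9.504/0.03)^(1/1) = 317 kPa.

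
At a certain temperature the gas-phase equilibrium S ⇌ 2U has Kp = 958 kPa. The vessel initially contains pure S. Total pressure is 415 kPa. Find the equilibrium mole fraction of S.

y_S = 0.246

Take 1 mol S as basis and let X be its fractional conversion, so ξ = X.
Mole table: n_S = 1 − X; n_U = 2X.
n_T = Σnᵢ = 1 + X.
Mole fractions y_i = n_i/n_T; Kp = p_U^2 / (p_S) with p_i = y_i·P.
This yields a degree-2 equation in X; solving on (0,1), X = 0.605.
Then n_S = 0.395, n_T = 1.6, so y_S = 0.246.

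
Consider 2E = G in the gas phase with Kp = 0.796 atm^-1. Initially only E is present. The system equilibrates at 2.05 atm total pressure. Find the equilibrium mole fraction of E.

y_E = 0.534

Let X = conversion of E (basis 1 mol E); extent of reaction ξ = 0.5X.
Moles: n_E = 1 − X; n_G = 0.5X.
n_T = Σnᵢ = 1 − 0.5X.
Mole fractions y_i = n_i/n_T; Kp = p_G / (p_E^2) with p_i = y_i·P.
Setting this equal to 0.796 atm^-1 and taking the physical root (0 < X < 1) gives X = 0.636.
Then n_E = 0.364, n_T = 0.682, so y_E = 0.534.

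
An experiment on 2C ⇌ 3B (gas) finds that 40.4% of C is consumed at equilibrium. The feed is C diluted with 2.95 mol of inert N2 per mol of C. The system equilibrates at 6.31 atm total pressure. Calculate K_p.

Take 1 mol C as basis and let X be its fractional conversion, so ξ = 0.5X.
Species balance: n_C = 1 − X; n_B = 1.5X; n_I = 2.95 (inert).
Summing: n_T = 3.95 + 0.5X.
At X = 0.404: n_C = 0.596, n_B = 0.606, n_T = 4.15.
p_i = (n_i/n_T)·P. K_p = p_B^3 / (p_C^2) = 0.952 atm.

K_p = 0.952 atm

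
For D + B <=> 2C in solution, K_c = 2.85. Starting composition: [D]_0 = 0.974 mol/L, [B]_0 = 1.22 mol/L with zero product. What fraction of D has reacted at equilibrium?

Let X = conversion of D; extent ξ = 0.974·X mol/L.
Concentrations: [D] = 0.974 − 0.974X; [B] = 1.22 − 0.974X; [C] = 1.95X.
K_c = [C]^2 / ([D] [B]).
Equating to 2.85: the physical root is X = 0.510.

X = 0.510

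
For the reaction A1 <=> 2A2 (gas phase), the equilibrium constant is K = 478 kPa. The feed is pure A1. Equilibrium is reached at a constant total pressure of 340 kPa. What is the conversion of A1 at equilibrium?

X = 0.510

Basis: 1 mol A1 initially; let X = conversion of A1. Extent ξ = X.
Moles: n_A1 = 1 − X; n_A2 = 2X.
n_T = Σnᵢ = 1 + X.
With p_i = (n_i/n_T)P, K = p_A2^2 / (p_A1).
This yields a degree-2 equation in X; solving on (0,1), X = 0.510.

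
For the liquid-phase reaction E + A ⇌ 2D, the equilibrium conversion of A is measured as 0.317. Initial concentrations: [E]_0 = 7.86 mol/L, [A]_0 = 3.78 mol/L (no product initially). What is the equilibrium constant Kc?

Kc = 0.334

Let X = conversion of A.
Concentrations: [E] = 7.86 − 3.78X; [A] = 3.78 − 3.78X; [D] = 7.56X.
At X = 0.317: [E] = 6.66, [A] = 2.58, [D] = 2.4.
Kc = [D]^2 / ([E] [A]) = 0.334.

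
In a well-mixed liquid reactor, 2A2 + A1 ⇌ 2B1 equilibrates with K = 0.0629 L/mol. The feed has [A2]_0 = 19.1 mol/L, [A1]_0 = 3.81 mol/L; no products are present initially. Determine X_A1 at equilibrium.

X = 0.595

Let X = conversion of A1; extent ξ = 3.81·X mol/L.
Concentrations: [A2] = 19.1 − 7.62X; [A1] = 3.81 − 3.81X; [B1] = 7.62X.
K = [B1]^2 / ([A2]^2 [A1]).
Solving K = 0.0629 for X ∈ (0,1): X = 0.595.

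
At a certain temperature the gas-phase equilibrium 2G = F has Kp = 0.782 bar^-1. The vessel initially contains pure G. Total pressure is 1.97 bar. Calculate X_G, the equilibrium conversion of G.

X = 0.626

Let X = conversion of G (basis 1 mol G); extent of reaction ξ = 0.5X.
Mole table: n_G = 1 − X; n_F = 0.5X.
n_T = Σnᵢ = 1 − 0.5X.
y_i = n_i/n_T, p_i = y_i·P. Kp = p_F / (p_G^2).
Setting this equal to 0.782 bar^-1 and taking the physical root (0 < X < 1) gives X = 0.626.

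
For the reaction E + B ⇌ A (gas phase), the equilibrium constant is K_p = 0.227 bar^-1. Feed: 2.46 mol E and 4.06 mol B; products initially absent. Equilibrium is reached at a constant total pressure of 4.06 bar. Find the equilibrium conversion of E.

Take 2.46 mol E as basis and let X be its fractional conversion, so ξ = 2.46X.
Moles: n_E = 2.46 − 2.46X; n_B = 4.06 − 2.46X; n_A = 2.46X.
Total moles n_T = 6.52 − 2.46X.
y_i = n_i/n_T, p_i = y_i·P. K_p = p_A / (p_E p_B).
This yields a degree-2 equation in X; solving on (0,1), X = 0.343.

X = 0.343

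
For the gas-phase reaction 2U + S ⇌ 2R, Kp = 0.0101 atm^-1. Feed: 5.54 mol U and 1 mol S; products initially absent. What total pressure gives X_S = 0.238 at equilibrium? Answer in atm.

Take 1 mol S as basis and let X be its fractional conversion, so ξ = X.
Species balance: n_U = 5.54 − 2X; n_S = 1 − X; n_R = 2X.
Total moles n_T = 6.54 − X.
Kp = p_R^2 / (p_U^2 p_S) with p_i = (n_i/n_T)·P.
At X = 0.238: the mole-fraction product g(X) = Π y_i^ν_i = 0.07307. Since Kp = g(X)·P^{-1}, P = (g/Kp)^(1/1) = (0.07307/0.0101)^(1/1) = 7.23 atm.

P = 7.23 atm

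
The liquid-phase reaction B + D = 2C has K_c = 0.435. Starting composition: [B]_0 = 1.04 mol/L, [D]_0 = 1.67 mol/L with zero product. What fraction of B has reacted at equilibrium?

X = 0.311

Let X = conversion of B; extent ξ = 1.04·X mol/L.
Concentrations: [B] = 1.04 − 1.04X; [D] = 1.67 − 1.04X; [C] = 2.08X.
K_c = [C]^2 / ([B] [D]).
This equals 0.435 at X = 0.311 (the root in 0 < X < 1).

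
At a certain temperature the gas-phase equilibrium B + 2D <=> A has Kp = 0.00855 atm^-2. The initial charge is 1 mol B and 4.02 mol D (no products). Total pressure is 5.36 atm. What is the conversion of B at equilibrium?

Let X = conversion of B (basis 1 mol B); extent of reaction ξ = X.
At extent ξ: n_B = 1 − X; n_D = 4.02 − 2X; n_A = X.
n_T = Σnᵢ = 5.02 − 2X.
y_i = n_i/n_T, p_i = y_i·P. Kp = p_A / (p_B p_D^2).
Substituting and setting equal to 0.00855 atm^-2 gives a polynomial in X; the root in (0,1) is X = 0.133.

X = 0.133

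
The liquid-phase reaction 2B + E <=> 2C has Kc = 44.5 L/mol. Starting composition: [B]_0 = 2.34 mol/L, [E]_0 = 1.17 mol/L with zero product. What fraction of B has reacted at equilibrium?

X = 0.774

Let X = conversion of B; extent ξ = 2.34X/2 mol/L.
Concentrations: [B] = 2.34 − 2.34X; [E] = 1.17 − 1.17X; [C] = 2.34X.
Kc = [C]^2 / ([B]^2 [E]).
This equals 44.5 at X = 0.774 (the root in 0 < X < 1).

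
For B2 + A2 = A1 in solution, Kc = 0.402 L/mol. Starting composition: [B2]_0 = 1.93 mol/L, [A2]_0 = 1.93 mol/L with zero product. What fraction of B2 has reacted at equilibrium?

X = 0.339

Let X = conversion of B2; extent ξ = 1.93·X mol/L.
Concentrations: [B2] = 1.93 − 1.93X; [A2] = 1.93 − 1.93X; [A1] = 1.93X.
Kc = [A1] / ([B2] [A2]).
Setting equal to 0.402 and solving for X on (0,1) gives X = 0.339.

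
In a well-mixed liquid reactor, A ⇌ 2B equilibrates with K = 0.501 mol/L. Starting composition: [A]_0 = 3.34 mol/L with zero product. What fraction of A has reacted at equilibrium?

X = 0.176

Let X = conversion of A; extent ξ = 3.34·X mol/L.
Concentrations: [A] = 3.34 − 3.34X; [B] = 6.68X.
K = [B]^2 / ([A]).
This equals 0.501 at X = 0.176 (the root in 0 < X < 1).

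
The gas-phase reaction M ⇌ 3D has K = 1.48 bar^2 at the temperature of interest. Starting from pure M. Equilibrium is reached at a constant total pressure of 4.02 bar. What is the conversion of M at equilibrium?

X = 0.172

Take 1 mol M as basis and let X be its fractional conversion, so ξ = X.
Species balance: n_M = 1 − X; n_D = 3X.
Summing: n_T = 1 + 2X.
y_i = n_i/n_T, p_i = y_i·P. K = p_D^3 / (p_M).
Substituting and setting equal to 1.48 bar^2 gives a polynomial in X; the root in (0,1) is X = 0.172.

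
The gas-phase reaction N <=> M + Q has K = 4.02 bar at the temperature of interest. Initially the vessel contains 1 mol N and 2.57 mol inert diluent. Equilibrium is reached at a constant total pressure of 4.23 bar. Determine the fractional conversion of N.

Basis: 1 mol N initially; let X = conversion of N. Extent ξ = X.
At extent ξ: n_N = 1 − X; n_M = X; n_Q = X; n_I = 2.57 (inert).
Summing: n_T = 3.57 + X.
Mole fractions y_i = n_i/n_T; K = p_M p_Q / (p_N) with p_i = y_i·P.
This yields a degree-2 equation in X; solving on (0,1), X = 0.834.

X = 0.834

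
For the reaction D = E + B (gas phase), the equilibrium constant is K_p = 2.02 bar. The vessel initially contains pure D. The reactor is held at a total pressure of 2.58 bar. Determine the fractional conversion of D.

X = 0.663

Take 1 mol D as basis and let X be its fractional conversion, so ξ = X.
At extent ξ: n_D = 1 − X; n_E = X; n_B = X.
Total moles n_T = 1 + X.
With p_i = (n_i/n_T)P, K_p = p_E p_B / (p_D).
Substituting and setting equal to 2.02 bar gives a polynomial in X; the root in (0,1) is X = 0.663.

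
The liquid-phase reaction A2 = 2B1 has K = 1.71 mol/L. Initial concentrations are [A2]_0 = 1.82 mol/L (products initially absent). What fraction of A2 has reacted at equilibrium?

Let X = conversion of A2; extent ξ = 1.82·X mol/L.
Concentrations: [A2] = 1.82 − 1.82X; [B1] = 3.64X.
K = [B1]^2 / ([A2]).
This equals 1.71 at X = 0.381 (the root in 0 < X < 1).

X = 0.381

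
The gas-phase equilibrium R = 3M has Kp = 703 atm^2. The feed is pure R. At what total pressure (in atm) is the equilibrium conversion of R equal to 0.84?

Take 1 mol R as basis and let X be its fractional conversion, so ξ = X.
Mole table: n_R = 1 − X; n_M = 3X.
Summing: n_T = 1 + 2X.
Kp = p_M^3 / (p_R) with p_i = (n_i/n_T)·P.
At X = 0.84: the mole-fraction product g(X) = Π y_i^ν_i = 13.93. Since Kp = g(X)·P^{2}, P = (Kp/g)^(1/2) = (703/13.93)^(1/2) = 7.11 atm.

P = 7.11 atm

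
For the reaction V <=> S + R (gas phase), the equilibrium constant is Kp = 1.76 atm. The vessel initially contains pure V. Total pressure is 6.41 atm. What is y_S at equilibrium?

Take 1 mol V as basis and let X be its fractional conversion, so ξ = X.
At extent ξ: n_V = 1 − X; n_S = X; n_R = X.
n_T = Σnᵢ = 1 + X.
y_i = n_i/n_T, p_i = y_i·P. Kp = p_S p_R / (p_V).
Setting this equal to 1.76 atm and taking the physical root (0 < X < 1) gives X = 0.464.
Then n_S = 0.464, n_T = 1.46, so y_S = 0.317.

y_S = 0.317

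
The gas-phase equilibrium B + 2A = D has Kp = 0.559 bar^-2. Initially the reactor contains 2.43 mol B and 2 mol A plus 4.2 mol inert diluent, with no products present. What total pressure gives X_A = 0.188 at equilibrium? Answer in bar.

Let X = conversion of A (basis 2 mol A); extent of reaction ξ = X.
Species balance: n_B = 2.43 − X; n_A = 2 − 2X; n_D = X; n_I = 4.2 (inert).
n_T = Σnᵢ = 8.63 − 2X.
Kp = p_D / (p_B p_A^2) with p_i = (n_i/n_T)·P.
At X = 0.188: the mole-fraction product g(X) = Π y_i^ν_i = 2.166. Since Kp = g(X)·P^{-2}, P = (g/Kp)^(1/2) = (2.166/0.559)^(1/2) = 1.97 bar.

P = 1.97 bar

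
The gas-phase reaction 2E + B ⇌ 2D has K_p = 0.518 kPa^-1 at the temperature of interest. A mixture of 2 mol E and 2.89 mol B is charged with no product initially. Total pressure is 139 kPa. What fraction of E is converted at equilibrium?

X = 0.858

Take 2 mol E as basis and let X be its fractional conversion, so ξ = X.
Mole table: n_E = 2 − 2X; n_B = 2.89 − X; n_D = 2X.
Summing: n_T = 4.89 − X.
y_i = n_i/n_T, p_i = y_i·P. K_p = p_D^2 / (p_E^2 p_B).
Substituting and setting equal to 0.518 kPa^-1 gives a polynomial in X; the root in (0,1) is X = 0.858.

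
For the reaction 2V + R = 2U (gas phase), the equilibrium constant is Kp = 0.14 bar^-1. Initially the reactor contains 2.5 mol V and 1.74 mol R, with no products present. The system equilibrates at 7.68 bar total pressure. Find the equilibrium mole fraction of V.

Take 2.5 mol V as basis and let X be its fractional conversion, so ξ = 1.25X.
Moles: n_V = 2.5 − 2.5X; n_R = 1.74 − 1.25X; n_U = 2.5X.
Summing: n_T = 4.24 − 1.25X.
y_i = n_i/n_T, p_i = y_i·P. Kp = p_U^2 / (p_V^2 p_R).
Setting this equal to 0.14 bar^-1 and taking the physical root (0 < X < 1) gives X = 0.376.
Then n_V = 1.56, n_T = 3.77, so y_V = 0.414.

y_V = 0.414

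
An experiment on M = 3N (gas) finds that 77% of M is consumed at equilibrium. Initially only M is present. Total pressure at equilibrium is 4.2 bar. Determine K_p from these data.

K_p = 147 bar^2

Let X = conversion of M (basis 1 mol M); extent of reaction ξ = X.
Species balance: n_M = 1 − X; n_N = 3X.
n_T = Σnᵢ = 1 + 2X.
At X = 0.77: n_M = 0.23, n_N = 2.31, n_T = 2.54.
p_i = (n_i/n_T)·P. K_p = p_N^3 / (p_M) = 147 bar^2.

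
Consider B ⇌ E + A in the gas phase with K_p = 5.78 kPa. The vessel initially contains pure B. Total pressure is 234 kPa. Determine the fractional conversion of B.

Take 1 mol B as basis and let X be its fractional conversion, so ξ = X.
Species balance: n_B = 1 − X; n_E = X; n_A = X.
Summing: n_T = 1 + X.
y_i = n_i/n_T, p_i = y_i·P. K_p = p_E p_A / (p_B).
Equating to 5.78 kPa and solving on 0 < X < 1: X = 0.155.

X = 0.155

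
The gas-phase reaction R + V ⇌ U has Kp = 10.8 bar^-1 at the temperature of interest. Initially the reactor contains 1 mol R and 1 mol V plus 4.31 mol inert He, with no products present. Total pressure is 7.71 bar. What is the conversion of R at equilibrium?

Let X = conversion of R (basis 1 mol R); extent of reaction ξ = X.
Species balance: n_R = 1 − X; n_V = 1 − X; n_U = X; n_I = 4.31 (inert).
Total moles n_T = 6.31 − X.
y_i = n_i/n_T, p_i = y_i·P. Kp = p_U / (p_R p_V).
Substituting and setting equal to 10.8 bar^-1 gives a polynomial in X; the root in (0,1) is X = 0.773.

X = 0.773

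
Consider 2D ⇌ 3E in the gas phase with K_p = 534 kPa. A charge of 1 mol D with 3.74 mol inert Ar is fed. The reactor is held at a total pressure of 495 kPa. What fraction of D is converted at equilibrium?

X = 0.618

Take 1 mol D as basis and let X be its fractional conversion, so ξ = 0.5X.
Moles: n_D = 1 − X; n_E = 1.5X; n_I = 3.74 (inert).
n_T = Σnᵢ = 4.74 + 0.5X.
With p_i = (n_i/n_T)P, K_p = p_E^3 / (p_D^2).
Substituting and setting equal to 534 kPa gives a polynomial in X; the root in (0,1) is X = 0.618.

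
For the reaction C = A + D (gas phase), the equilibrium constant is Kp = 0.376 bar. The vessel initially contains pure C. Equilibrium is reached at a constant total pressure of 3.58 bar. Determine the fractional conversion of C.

X = 0.308

Take 1 mol C as basis and let X be its fractional conversion, so ξ = X.
At extent ξ: n_C = 1 − X; n_A = X; n_D = X.
Summing: n_T = 1 + X.
Mole fractions y_i = n_i/n_T; Kp = p_A p_D / (p_C) with p_i = y_i·P.
Setting this equal to 0.376 bar and taking the physical root (0 < X < 1) gives X = 0.308.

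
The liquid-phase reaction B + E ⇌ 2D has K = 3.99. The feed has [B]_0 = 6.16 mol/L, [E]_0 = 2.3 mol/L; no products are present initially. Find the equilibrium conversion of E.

Let X = conversion of E; extent ξ = 2.3·X mol/L.
Concentrations: [B] = 6.16 − 2.3X; [E] = 2.3 − 2.3X; [D] = 4.6X.
K = [D]^2 / ([B] [E]).
Equating to 3.99: the physical root is X = 0.728.

X = 0.728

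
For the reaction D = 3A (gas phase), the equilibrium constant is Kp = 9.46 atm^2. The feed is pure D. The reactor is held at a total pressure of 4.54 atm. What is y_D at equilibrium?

y_D = 0.422

Take 1 mol D as basis and let X be its fractional conversion, so ξ = X.
Species balance: n_D = 1 − X; n_A = 3X.
n_T = Σnᵢ = 1 + 2X.
y_i = n_i/n_T, p_i = y_i·P. Kp = p_A^3 / (p_D).
Equating to 9.46 atm^2 and solving on 0 < X < 1: X = 0.314.
Then n_D = 0.686, n_T = 1.63, so y_D = 0.422.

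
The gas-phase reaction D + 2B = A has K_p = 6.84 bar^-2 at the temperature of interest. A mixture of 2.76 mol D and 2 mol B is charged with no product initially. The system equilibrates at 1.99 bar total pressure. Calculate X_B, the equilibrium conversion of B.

Take 2 mol B as basis and let X be its fractional conversion, so ξ = X.
Moles: n_D = 2.76 − X; n_B = 2 − 2X; n_A = X.
n_T = Σnᵢ = 4.76 − 2X.
y_i = n_i/n_T, p_i = y_i·P. K_p = p_A / (p_D p_B^2).
This yields a degree-3 equation in X; solving on (0,1), X = 0.806.

X = 0.806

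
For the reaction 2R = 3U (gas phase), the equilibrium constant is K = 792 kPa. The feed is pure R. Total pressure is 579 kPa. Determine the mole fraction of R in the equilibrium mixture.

y_R = 0.399

Take 1 mol R as basis and let X be its fractional conversion, so ξ = 0.5X.
At extent ξ: n_R = 1 − X; n_U = 1.5X.
Summing: n_T = 1 + 0.5X.
y_i = n_i/n_T, p_i = y_i·P. K = p_U^3 / (p_R^2).
Substituting and setting equal to 792 kPa gives a polynomial in X; the root in (0,1) is X = 0.501.
Then n_R = 0.499, n_T = 1.25, so y_R = 0.399.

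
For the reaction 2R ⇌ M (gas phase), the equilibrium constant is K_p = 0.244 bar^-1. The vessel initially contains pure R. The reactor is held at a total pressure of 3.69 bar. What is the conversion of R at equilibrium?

Basis: 1 mol R initially; let X = conversion of R. Extent ξ = 0.5X.
Mole table: n_R = 1 − X; n_M = 0.5X.
n_T = Σnᵢ = 1 − 0.5X.
y_i = n_i/n_T, p_i = y_i·P. K_p = p_M / (p_R^2).
Setting this equal to 0.244 bar^-1 and taking the physical root (0 < X < 1) gives X = 0.534.

X = 0.534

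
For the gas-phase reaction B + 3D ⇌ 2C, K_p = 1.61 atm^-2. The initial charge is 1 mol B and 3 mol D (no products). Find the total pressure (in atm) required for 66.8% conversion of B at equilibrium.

Basis: 1 mol B initially; let X = conversion of B. Extent ξ = X.
Species balance: n_B = 1 − X; n_D = 3 − 3X; n_C = 2X.
Total moles n_T = 4 − 2X.
K_p = p_C^2 / (p_B p_D^3) with p_i = (n_i/n_T)·P.
At X = 0.668: the mole-fraction product g(X) = Π y_i^ν_i = 38.62. Since K_p = g(X)·P^{-2}, P = (g/K_p)^(1/2) = (38.62/1.61)^(1/2) = 4.9 atm.

P = 4.9 atm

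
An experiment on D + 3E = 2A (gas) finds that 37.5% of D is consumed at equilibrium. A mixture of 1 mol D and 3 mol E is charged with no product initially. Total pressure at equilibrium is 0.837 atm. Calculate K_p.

Let X = conversion of D (basis 1 mol D); extent of reaction ξ = X.
Species balance: n_D = 1 − X; n_E = 3 − 3X; n_A = 2X.
Summing: n_T = 4 − 2X.
At X = 0.375: n_D = 0.625, n_E = 1.88, n_A = 0.75, n_T = 3.25.
p_i = (n_i/n_T)·P. K_p = p_A^2 / (p_D p_E^3) = 2.06 atm^-2.

K_p = 2.06 atm^-2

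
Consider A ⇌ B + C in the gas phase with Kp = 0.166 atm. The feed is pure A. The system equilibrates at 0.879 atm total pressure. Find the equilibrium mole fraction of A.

Let X = conversion of A (basis 1 mol A); extent of reaction ξ = X.
Species balance: n_A = 1 − X; n_B = X; n_C = X.
n_T = Σnᵢ = 1 + X.
y_i = n_i/n_T, p_i = y_i·P. Kp = p_B p_C / (p_A).
Substituting and setting equal to 0.166 atm gives a polynomial in X; the root in (0,1) is X = 0.399.
Then n_A = 0.601, n_T = 1.4, so y_A = 0.430.

y_A = 0.430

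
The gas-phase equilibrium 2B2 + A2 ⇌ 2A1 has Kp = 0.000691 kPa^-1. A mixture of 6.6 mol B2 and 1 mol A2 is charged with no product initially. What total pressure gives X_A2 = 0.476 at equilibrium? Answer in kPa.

P = 559 kPa

Take 1 mol A2 as basis and let X be its fractional conversion, so ξ = X.
Species balance: n_B2 = 6.6 − 2X; n_A2 = 1 − X; n_A1 = 2X.
Total moles n_T = 7.6 − X.
Kp = p_A1^2 / (p_B2^2 p_A2) with p_i = (n_i/n_T)·P.
At X = 0.476: the mole-fraction product g(X) = Π y_i^ν_i = 0.3863. Since Kp = g(X)·P^{-1}, P = (g/Kp)^(1/1) = (0.3863/0.000691)^(1/1) = 559 kPa.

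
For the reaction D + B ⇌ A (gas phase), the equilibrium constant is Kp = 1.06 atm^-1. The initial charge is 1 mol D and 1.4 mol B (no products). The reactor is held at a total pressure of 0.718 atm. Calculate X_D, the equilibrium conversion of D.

X = 0.286

Basis: 1 mol D initially; let X = conversion of D. Extent ξ = X.
Moles: n_D = 1 − X; n_B = 1.4 − X; n_A = X.
Total moles n_T = 2.4 − X.
With p_i = (n_i/n_T)P, Kp = p_A / (p_D p_B).
This yields a degree-2 equation in X; solving on (0,1), X = 0.286.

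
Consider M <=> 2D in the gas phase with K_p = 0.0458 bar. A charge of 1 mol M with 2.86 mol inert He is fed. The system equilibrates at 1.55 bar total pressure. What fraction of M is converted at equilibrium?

Basis: 1 mol M initially; let X = conversion of M. Extent ξ = X.
Moles: n_M = 1 − X; n_D = 2X; n_I = 2.86 (inert).
n_T = Σnᵢ = 3.86 + X.
Mole fractions y_i = n_i/n_T; K_p = p_D^2 / (p_M) with p_i = y_i·P.
Equating to 0.0458 bar and solving on 0 < X < 1: X = 0.158.

X = 0.158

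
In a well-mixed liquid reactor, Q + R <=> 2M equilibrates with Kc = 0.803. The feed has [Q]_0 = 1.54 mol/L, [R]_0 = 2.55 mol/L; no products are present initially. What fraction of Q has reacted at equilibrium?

Let X = conversion of Q; extent ξ = 1.54·X mol/L.
Concentrations: [Q] = 1.54 − 1.54X; [R] = 2.55 − 1.54X; [M] = 3.08X.
Kc = [M]^2 / ([Q] [R]).
Equating to 0.803: the physical root is X = 0.393.

X = 0.393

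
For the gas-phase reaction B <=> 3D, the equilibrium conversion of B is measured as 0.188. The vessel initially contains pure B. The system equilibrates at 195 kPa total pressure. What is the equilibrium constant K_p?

Take 1 mol B as basis and let X be its fractional conversion, so ξ = X.
At extent ξ: n_B = 1 − X; n_D = 3X.
n_T = Σnᵢ = 1 + 2X.
At X = 0.188: n_B = 0.812, n_D = 0.564, n_T = 1.38.
p_i = (n_i/n_T)·P. K_p = p_D^3 / (p_B) = 4.44e+03 kPa^2.

K_p = 4.44e+03 kPa^2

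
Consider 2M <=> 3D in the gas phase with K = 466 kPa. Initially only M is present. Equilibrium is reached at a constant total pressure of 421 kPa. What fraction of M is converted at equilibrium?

X = 0.479

Let X = conversion of M (basis 1 mol M); extent of reaction ξ = 0.5X.
Species balance: n_M = 1 − X; n_D = 1.5X.
Summing: n_T = 1 + 0.5X.
With p_i = (n_i/n_T)P, K = p_D^3 / (p_M^2).
This yields a degree-3 equation in X; solving on (0,1), X = 0.479.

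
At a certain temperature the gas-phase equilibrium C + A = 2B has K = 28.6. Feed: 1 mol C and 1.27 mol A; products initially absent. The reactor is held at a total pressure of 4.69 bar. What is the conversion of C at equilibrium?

Basis: 1 mol C initially; let X = conversion of C. Extent ξ = X.
Species balance: n_C = 1 − X; n_A = 1.27 − X; n_B = 2X.
Total moles n_T = 2.27 (Δν = 0, constant).
With p_i = (n_i/n_T)P, K = p_B^2 / (p_C p_A).
Substituting and setting equal to 28.6 gives a polynomial in X; the root in (0,1) is X = 0.805.

X = 0.805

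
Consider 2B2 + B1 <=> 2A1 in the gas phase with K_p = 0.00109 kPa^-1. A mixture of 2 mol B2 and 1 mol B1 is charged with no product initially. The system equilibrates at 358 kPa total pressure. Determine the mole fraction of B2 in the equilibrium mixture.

Take 2 mol B2 as basis and let X be its fractional conversion, so ξ = X.
Moles: n_B2 = 2 − 2X; n_B1 = 1 − X; n_A1 = 2X.
Total moles n_T = 3 − X.
Mole fractions y_i = n_i/n_T; K_p = p_A1^2 / (p_B2^2 p_B1) with p_i = y_i·P.
Substituting and setting equal to 0.00109 kPa^-1 gives a polynomial in X; the root in (0,1) is X = 0.246.
Then n_B2 = 1.51, n_T = 2.75, so y_B2 = 0.547.

y_B2 = 0.547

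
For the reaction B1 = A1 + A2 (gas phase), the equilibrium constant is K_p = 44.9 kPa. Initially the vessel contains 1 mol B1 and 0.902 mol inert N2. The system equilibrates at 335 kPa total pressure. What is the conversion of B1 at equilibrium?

X = 0.424

Basis: 1 mol B1 initially; let X = conversion of B1. Extent ξ = X.
At extent ξ: n_B1 = 1 − X; n_A1 = X; n_A2 = X; n_I = 0.902 (inert).
Total moles n_T = 1.9 + X.
With p_i = (n_i/n_T)P, K_p = p_A1 p_A2 / (p_B1).
Setting this equal to 44.9 kPa and taking the physical root (0 < X < 1) gives X = 0.424.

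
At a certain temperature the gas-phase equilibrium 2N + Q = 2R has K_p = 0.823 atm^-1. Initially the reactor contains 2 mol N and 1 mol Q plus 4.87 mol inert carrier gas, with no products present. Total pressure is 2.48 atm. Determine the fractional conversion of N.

X = 0.303

Take 2 mol N as basis and let X be its fractional conversion, so ξ = X.
Species balance: n_N = 2 − 2X; n_Q = 1 − X; n_R = 2X; n_I = 4.87 (inert).
Total moles n_T = 7.87 − X.
y_i = n_i/n_T, p_i = y_i·P. K_p = p_R^2 / (p_N^2 p_Q).
Equating to 0.823 atm^-1 and solving on 0 < X < 1: X = 0.303.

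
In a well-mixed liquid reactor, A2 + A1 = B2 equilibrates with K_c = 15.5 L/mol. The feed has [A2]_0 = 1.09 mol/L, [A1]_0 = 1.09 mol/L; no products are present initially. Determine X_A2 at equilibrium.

Let X = conversion of A2; extent ξ = 1.09·X mol/L.
Concentrations: [A2] = 1.09 − 1.09X; [A1] = 1.09 − 1.09X; [B2] = 1.09X.
K_c = [B2] / ([A2] [A1]).
Equating to 15.5 L/mol: the physical root is X = 0.785.

X = 0.785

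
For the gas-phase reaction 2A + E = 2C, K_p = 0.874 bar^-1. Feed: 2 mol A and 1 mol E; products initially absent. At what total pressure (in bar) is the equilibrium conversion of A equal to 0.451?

Let X = conversion of A (basis 2 mol A); extent of reaction ξ = X.
At extent ξ: n_A = 2 − 2X; n_E = 1 − X; n_C = 2X.
n_T = Σnᵢ = 3 − X.
K_p = p_C^2 / (p_A^2 p_E) with p_i = (n_i/n_T)·P.
At X = 0.451: the mole-fraction product g(X) = Π y_i^ν_i = 3.133. Since K_p = g(X)·P^{-1}, P = (g/K_p)^(1/1) = (3.133/0.874)^(1/1) = 3.59 bar.

P = 3.59 bar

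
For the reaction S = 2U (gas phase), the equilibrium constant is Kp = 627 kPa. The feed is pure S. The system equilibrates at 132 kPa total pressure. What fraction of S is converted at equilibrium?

X = 0.737

Basis: 1 mol S initially; let X = conversion of S. Extent ξ = X.
Mole table: n_S = 1 − X; n_U = 2X.
n_T = Σnᵢ = 1 + X.
Mole fractions y_i = n_i/n_T; Kp = p_U^2 / (p_S) with p_i = y_i·P.
Setting this equal to 627 kPa and taking the physical root (0 < X < 1) gives X = 0.737.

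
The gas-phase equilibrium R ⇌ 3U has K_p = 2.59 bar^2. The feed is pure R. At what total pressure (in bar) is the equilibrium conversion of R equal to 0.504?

P = 1.22 bar

Take 1 mol R as basis and let X be its fractional conversion, so ξ = X.
Moles: n_R = 1 − X; n_U = 3X.
Total moles n_T = 1 + 2X.
K_p = p_U^3 / (p_R) with p_i = (n_i/n_T)·P.
At X = 0.504: the mole-fraction product g(X) = Π y_i^ν_i = 1.728. Since K_p = g(X)·P^{2}, P = (K_p/g)^(1/2) = (2.59/1.728)^(1/2) = 1.22 bar.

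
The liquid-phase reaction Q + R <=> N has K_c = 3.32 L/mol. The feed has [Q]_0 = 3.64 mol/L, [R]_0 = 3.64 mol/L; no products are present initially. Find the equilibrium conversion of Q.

X = 0.751

Let X = conversion of Q; extent ξ = 3.64·X mol/L.
Concentrations: [Q] = 3.64 − 3.64X; [R] = 3.64 − 3.64X; [N] = 3.64X.
K_c = [N] / ([Q] [R]).
Equating to 3.32 L/mol: the physical root is X = 0.751.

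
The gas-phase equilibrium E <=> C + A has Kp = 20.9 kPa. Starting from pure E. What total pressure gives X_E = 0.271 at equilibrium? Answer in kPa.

P = 264 kPa

Let X = conversion of E (basis 1 mol E); extent of reaction ξ = X.
Mole table: n_E = 1 − X; n_C = X; n_A = X.
Summing: n_T = 1 + X.
Kp = p_C p_A / (p_E) with p_i = (n_i/n_T)·P.
At X = 0.271: the mole-fraction product g(X) = Π y_i^ν_i = 0.07926. Since Kp = g(X)·P^{1}, P = (Kp/g)^(1/1) = (20.9/0.07926)^(1/1) = 264 kPa.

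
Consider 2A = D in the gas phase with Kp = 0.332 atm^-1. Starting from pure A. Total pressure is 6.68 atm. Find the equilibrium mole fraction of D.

y_D = 0.517

Basis: 1 mol A initially; let X = conversion of A. Extent ξ = 0.5X.
Species balance: n_A = 1 − X; n_D = 0.5X.
Total moles n_T = 1 − 0.5X.
y_i = n_i/n_T, p_i = y_i·P. Kp = p_D / (p_A^2).
This yields a degree-2 equation in X; solving on (0,1), X = 0.682.
Then n_D = 0.341, n_T = 0.659, so y_D = 0.517.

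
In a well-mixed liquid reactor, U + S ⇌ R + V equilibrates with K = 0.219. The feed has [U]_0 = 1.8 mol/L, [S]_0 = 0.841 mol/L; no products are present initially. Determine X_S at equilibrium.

X = 0.451

Let X = conversion of S; extent ξ = 0.841·X mol/L.
Concentrations: [U] = 1.8 − 0.841X; [S] = 0.841 − 0.841X; [R] = 0.841X; [V] = 0.841X.
K = [R] [V] / ([U] [S]).
This equals 0.219 at X = 0.451 (the root in 0 < X < 1).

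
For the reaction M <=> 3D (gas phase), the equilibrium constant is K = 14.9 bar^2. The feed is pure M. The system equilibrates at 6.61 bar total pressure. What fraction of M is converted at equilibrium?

Take 1 mol M as basis and let X be its fractional conversion, so ξ = X.
Mole table: n_M = 1 − X; n_D = 3X.
Total moles n_T = 1 + 2X.
With p_i = (n_i/n_T)P, K = p_D^3 / (p_M).
Setting this equal to 14.9 bar^2 and taking the physical root (0 < X < 1) gives X = 0.281.

X = 0.281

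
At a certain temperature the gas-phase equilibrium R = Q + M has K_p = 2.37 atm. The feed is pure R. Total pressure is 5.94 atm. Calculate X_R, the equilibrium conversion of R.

X = 0.534

Basis: 1 mol R initially; let X = conversion of R. Extent ξ = X.
Mole table: n_R = 1 − X; n_Q = X; n_M = X.
Summing: n_T = 1 + X.
With p_i = (n_i/n_T)P, K_p = p_Q p_M / (p_R).
Substituting and setting equal to 2.37 atm gives a polynomial in X; the root in (0,1) is X = 0.534.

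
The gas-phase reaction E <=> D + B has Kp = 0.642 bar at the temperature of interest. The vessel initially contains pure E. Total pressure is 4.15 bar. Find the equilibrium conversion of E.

Take 1 mol E as basis and let X be its fractional conversion, so ξ = X.
At extent ξ: n_E = 1 − X; n_D = X; n_B = X.
Total moles n_T = 1 + X.
y_i = n_i/n_T, p_i = y_i·P. Kp = p_D p_B / (p_E).
Substituting and setting equal to 0.642 bar gives a polynomial in X; the root in (0,1) is X = 0.366.

X = 0.366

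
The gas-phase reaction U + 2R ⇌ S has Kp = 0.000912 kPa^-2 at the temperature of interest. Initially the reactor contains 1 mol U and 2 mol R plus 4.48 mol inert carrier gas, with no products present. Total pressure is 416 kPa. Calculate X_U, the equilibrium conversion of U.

X = 0.659

Let X = conversion of U (basis 1 mol U); extent of reaction ξ = X.
Species balance: n_U = 1 − X; n_R = 2 − 2X; n_S = X; n_I = 4.48 (inert).
n_T = Σnᵢ = 7.48 − 2X.
y_i = n_i/n_T, p_i = y_i·P. Kp = p_S / (p_U p_R^2).
Setting this equal to 0.000912 kPa^-2 and taking the physical root (0 < X < 1) gives X = 0.659.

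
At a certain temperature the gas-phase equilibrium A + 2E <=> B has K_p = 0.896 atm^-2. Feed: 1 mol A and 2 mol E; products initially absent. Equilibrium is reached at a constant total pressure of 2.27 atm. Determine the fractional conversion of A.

X = 0.524

Basis: 1 mol A initially; let X = conversion of A. Extent ξ = X.
At extent ξ: n_A = 1 − X; n_E = 2 − 2X; n_B = X.
Total moles n_T = 3 − 2X.
With p_i = (n_i/n_T)P, K_p = p_B / (p_A p_E^2).
Setting this equal to 0.896 atm^-2 and taking the physical root (0 < X < 1) gives X = 0.524.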